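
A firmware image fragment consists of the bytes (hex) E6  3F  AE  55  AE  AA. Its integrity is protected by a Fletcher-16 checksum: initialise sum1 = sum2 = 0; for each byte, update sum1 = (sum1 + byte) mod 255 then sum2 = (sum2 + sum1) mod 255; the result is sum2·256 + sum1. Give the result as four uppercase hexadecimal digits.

Running sums (mod 255):
  after byte 0 (E6): sum1=230, sum2=230
  after byte 1 (3F): sum1=38, sum2=13
  after byte 2 (AE): sum1=212, sum2=225
  after byte 3 (55): sum1=42, sum2=12
  after byte 4 (AE): sum1=216, sum2=228
  after byte 5 (AA): sum1=131, sum2=104
Checksum = sum2·256 + sum1 = 104·256 + 131 = 26755 = 0x6883.

6883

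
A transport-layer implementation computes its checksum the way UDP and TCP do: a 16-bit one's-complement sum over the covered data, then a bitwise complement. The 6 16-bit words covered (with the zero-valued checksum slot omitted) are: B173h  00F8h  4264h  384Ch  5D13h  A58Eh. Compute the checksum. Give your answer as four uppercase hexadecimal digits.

One's-complement addition (fold any carry out of bit 15 back into bit 0):
  0xB173 + 0x00F8 = 0x0B26B
  0xB26B + 0x4264 = 0x0F4CF
  0xF4CF + 0x384C = 0x12D1B → wrap carry → 0x2D1C
  0x2D1C + 0x5D13 = 0x08A2F
  0x8A2F + 0xA58E = 0x12FBD → wrap carry → 0x2FBE
One's-complement sum = 0x2FBE.
Checksum = ~0x2FBE & 0xFFFF = 0xD041.

D041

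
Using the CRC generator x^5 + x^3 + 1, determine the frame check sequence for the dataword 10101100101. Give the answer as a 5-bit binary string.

01011

Append 5 zeros: 1010110010100000. Divide by 101001 (XOR where the leading bit is 1):
  pos 0: 101011 XOR 101001 = 000010
  pos 4: 100010 XOR 101001 = 001011
  pos 6: 101110 XOR 101001 = 000111
  pos 9: 111000 XOR 101001 = 010001
  pos 10: 100010 XOR 101001 = 001011
Remainder (last 5 bits) = 01011. This is the CRC / FCS.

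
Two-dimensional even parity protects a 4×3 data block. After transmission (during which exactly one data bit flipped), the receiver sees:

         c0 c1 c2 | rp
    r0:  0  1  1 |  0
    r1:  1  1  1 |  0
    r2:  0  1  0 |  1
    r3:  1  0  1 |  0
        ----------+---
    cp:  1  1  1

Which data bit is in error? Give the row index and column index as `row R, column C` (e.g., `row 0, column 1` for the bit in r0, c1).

Recompute each row's even parity and compare to rp:
  r0: data parity 0, sent rp 0 → ok
  r1: data parity 1, sent rp 0 → mismatch
  r2: data parity 1, sent rp 1 → ok
  r3: data parity 0, sent rp 0 → ok
Recompute each column's even parity and compare to cp:
  c0: data parity 0, sent cp 1 → mismatch
  c1: data parity 1, sent cp 1 → ok
  c2: data parity 1, sent cp 1 → ok
Exactly one row (r1) and one column (c0) fail → the flipped bit is at their intersection.

row 1, column 0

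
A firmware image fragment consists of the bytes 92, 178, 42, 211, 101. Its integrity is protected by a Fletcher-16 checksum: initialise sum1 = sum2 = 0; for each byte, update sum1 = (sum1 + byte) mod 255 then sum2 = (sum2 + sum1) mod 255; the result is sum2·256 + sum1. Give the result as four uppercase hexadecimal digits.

Running sums (mod 255):
  after byte 0 (92): sum1=92, sum2=92
  after byte 1 (178): sum1=15, sum2=107
  after byte 2 (42): sum1=57, sum2=164
  after byte 3 (211): sum1=13, sum2=177
  after byte 4 (101): sum1=114, sum2=36
Checksum = sum2·256 + sum1 = 36·256 + 114 = 9330 = 0x2472.

2472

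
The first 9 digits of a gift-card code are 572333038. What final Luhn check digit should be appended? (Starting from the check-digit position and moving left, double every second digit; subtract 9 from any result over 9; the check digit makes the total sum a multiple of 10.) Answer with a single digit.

Partial digits right→left: 8 3 0 3 3 3 2 7 5
Double every second digit counting from the check-digit position (so the 1st, 3rd, 5th, ... of the partial from the right).
  doubled (with −9 where >9): 7 0 6 4 1 → sum 18
  kept as-is: 3 3 3 7 → sum 16
Total = 18 + 16 = 34.
Check digit = (10 − (34 mod 10)) mod 10 = 6.

6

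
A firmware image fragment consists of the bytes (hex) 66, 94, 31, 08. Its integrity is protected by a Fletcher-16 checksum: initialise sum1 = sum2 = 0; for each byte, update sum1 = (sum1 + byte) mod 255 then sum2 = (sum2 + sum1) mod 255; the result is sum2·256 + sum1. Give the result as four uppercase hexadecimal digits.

C134

Running sums (mod 255):
  after byte 0 (66): sum1=102, sum2=102
  after byte 1 (94): sum1=250, sum2=97
  after byte 2 (31): sum1=44, sum2=141
  after byte 3 (08): sum1=52, sum2=193
Checksum = sum2·256 + sum1 = 193·256 + 52 = 49460 = 0xC134.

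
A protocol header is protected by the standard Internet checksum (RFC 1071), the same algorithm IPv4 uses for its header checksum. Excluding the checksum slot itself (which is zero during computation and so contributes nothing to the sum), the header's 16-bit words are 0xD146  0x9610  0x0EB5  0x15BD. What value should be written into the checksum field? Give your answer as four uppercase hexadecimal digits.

One's-complement addition (fold any carry out of bit 15 back into bit 0):
  0xD146 + 0x9610 = 0x16756 → wrap carry → 0x6757
  0x6757 + 0x0EB5 = 0x0760C
  0x760C + 0x15BD = 0x08BC9
One's-complement sum = 0x8BC9.
Checksum = ~0x8BC9 & 0xFFFF = 0x7436.

7436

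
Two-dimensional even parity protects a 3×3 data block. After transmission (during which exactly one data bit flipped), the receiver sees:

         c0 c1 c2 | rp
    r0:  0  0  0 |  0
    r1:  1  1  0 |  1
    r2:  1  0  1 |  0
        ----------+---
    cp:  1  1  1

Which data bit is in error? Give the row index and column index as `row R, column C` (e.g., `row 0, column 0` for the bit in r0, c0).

Recompute each row's even parity and compare to rp:
  r0: data parity 0, sent rp 0 → ok
  r1: data parity 0, sent rp 1 → mismatch
  r2: data parity 0, sent rp 0 → ok
Recompute each column's even parity and compare to cp:
  c0: data parity 0, sent cp 1 → mismatch
  c1: data parity 1, sent cp 1 → ok
  c2: data parity 1, sent cp 1 → ok
Exactly one row (r1) and one column (c0) fail → the flipped bit is at their intersection.

row 1, column 0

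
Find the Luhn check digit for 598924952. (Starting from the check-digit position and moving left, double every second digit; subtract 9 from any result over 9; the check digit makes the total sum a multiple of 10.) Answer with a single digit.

Partial digits right→left: 2 5 9 4 2 9 8 9 5
Double every second digit counting from the check-digit position (so the 1st, 3rd, 5th, ... of the partial from the right).
  doubled (with −9 where >9): 4 9 4 7 1 → sum 25
  kept as-is: 5 4 9 9 → sum 27
Total = 25 + 27 = 52.
Check digit = (10 − (52 mod 10)) mod 10 = 8.

8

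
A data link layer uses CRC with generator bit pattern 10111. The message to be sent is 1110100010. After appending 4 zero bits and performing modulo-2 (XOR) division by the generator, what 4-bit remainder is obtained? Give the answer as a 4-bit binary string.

1000

Append 4 zeros: 11101000100000. Divide by 10111 (XOR where the leading bit is 1):
  pos 0: 11101 XOR 10111 = 01010
  pos 1: 10100 XOR 10111 = 00011
  pos 4: 11001 XOR 10111 = 01110
  pos 5: 11100 XOR 10111 = 01011
  pos 6: 10110 XOR 10111 = 00001
Remainder (last 4 bits) = 1000. This is the CRC / FCS.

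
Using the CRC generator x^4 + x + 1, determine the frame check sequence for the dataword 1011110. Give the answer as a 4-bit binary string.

Append 4 zeros: 10111100000. Divide by 10011 (XOR where the leading bit is 1):
  pos 0: 10111 XOR 10011 = 00100
  pos 2: 10010 XOR 10011 = 00001
  pos 6: 10000 XOR 10011 = 00011
Remainder (last 4 bits) = 0011. This is the CRC / FCS.

0011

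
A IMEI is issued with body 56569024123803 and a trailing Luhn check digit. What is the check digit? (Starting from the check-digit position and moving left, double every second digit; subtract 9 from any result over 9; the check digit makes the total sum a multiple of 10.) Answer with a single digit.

Partial digits right→left: 3 0 8 3 2 1 4 2 0 9 6 5 6 5
Double every second digit counting from the check-digit position (so the 1st, 3rd, 5th, ... of the partial from the right).
  doubled (with −9 where >9): 6 7 4 8 0 3 3 → sum 31
  kept as-is: 0 3 1 2 9 5 5 → sum 25
Total = 31 + 25 = 56.
Check digit = (10 − (56 mod 10)) mod 10 = 4.

4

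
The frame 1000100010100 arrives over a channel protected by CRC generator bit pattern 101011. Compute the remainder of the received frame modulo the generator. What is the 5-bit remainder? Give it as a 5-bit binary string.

00000

Modulo-2 division of 1000100010100 by 101011:
  pos 0: 100010 XOR 101011 = 001001
  pos 2: 100100 XOR 101011 = 001111
  pos 4: 111110 XOR 101011 = 010101
  pos 5: 101011 XOR 101011 = 000000
Remainder = 00000 (zero — the frame passes the CRC check).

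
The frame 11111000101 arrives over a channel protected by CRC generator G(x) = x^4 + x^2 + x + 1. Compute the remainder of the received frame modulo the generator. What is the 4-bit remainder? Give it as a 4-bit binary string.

0001

Modulo-2 division of 11111000101 by 10111:
  pos 0: 11111 XOR 10111 = 01000
  pos 1: 10000 XOR 10111 = 00111
  pos 3: 11100 XOR 10111 = 01011
  pos 4: 10111 XOR 10111 = 00000
Remainder = 0001 (nonzero — an error is detected).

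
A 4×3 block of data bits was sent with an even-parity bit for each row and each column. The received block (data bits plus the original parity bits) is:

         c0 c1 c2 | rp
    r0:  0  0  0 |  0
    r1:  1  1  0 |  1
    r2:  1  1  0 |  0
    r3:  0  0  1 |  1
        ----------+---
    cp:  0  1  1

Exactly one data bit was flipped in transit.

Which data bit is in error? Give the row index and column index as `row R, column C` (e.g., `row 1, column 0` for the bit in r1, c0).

row 1, column 1

Recompute each row's even parity and compare to rp:
  r0: data parity 0, sent rp 0 → ok
  r1: data parity 0, sent rp 1 → mismatch
  r2: data parity 0, sent rp 0 → ok
  r3: data parity 1, sent rp 1 → ok
Recompute each column's even parity and compare to cp:
  c0: data parity 0, sent cp 0 → ok
  c1: data parity 0, sent cp 1 → mismatch
  c2: data parity 1, sent cp 1 → ok
Exactly one row (r1) and one column (c1) fail → the flipped bit is at their intersection.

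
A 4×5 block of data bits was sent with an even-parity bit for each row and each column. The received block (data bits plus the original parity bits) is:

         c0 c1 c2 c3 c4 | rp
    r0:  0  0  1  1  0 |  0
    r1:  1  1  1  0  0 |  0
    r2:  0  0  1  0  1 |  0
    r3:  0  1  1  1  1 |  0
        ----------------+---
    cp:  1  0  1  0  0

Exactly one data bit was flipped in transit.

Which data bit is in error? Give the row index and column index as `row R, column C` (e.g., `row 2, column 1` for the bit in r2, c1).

row 1, column 2

Recompute each row's even parity and compare to rp:
  r0: data parity 0, sent rp 0 → ok
  r1: data parity 1, sent rp 0 → mismatch
  r2: data parity 0, sent rp 0 → ok
  r3: data parity 0, sent rp 0 → ok
Recompute each column's even parity and compare to cp:
  c0: data parity 1, sent cp 1 → ok
  c1: data parity 0, sent cp 0 → ok
  c2: data parity 0, sent cp 1 → mismatch
  c3: data parity 0, sent cp 0 → ok
  c4: data parity 0, sent cp 0 → ok
Exactly one row (r1) and one column (c2) fail → the flipped bit is at their intersection.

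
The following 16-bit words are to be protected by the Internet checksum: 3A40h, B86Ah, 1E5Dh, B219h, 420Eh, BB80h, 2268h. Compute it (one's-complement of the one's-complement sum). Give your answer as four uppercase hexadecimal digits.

One's-complement addition (fold any carry out of bit 15 back into bit 0):
  0x3A40 + 0xB86A = 0x0F2AA
  0xF2AA + 0x1E5D = 0x11107 → wrap carry → 0x1108
  0x1108 + 0xB219 = 0x0C321
  0xC321 + 0x420E = 0x1052F → wrap carry → 0x0530
  0x0530 + 0xBB80 = 0x0C0B0
  0xC0B0 + 0x2268 = 0x0E318
One's-complement sum = 0xE318.
Checksum = ~0xE318 & 0xFFFF = 0x1CE7.

1CE7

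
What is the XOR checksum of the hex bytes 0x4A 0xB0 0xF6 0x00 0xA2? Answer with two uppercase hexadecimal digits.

XOR the bytes together:
  start with 0x4A
  0x4A ⊕ 0xB0 = 0xFA
  0xFA ⊕ 0xF6 = 0x0C
  0x0C ⊕ 0x00 = 0x0C
  0x0C ⊕ 0xA2 = 0xAE

AE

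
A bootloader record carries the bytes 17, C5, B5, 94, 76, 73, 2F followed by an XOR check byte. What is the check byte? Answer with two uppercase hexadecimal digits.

XOR the bytes together:
  start with 0x17
  0x17 ⊕ 0xC5 = 0xD2
  0xD2 ⊕ 0xB5 = 0x67
  0x67 ⊕ 0x94 = 0xF3
  0xF3 ⊕ 0x76 = 0x85
  0x85 ⊕ 0x73 = 0xF6
  0xF6 ⊕ 0x2F = 0xD9

D9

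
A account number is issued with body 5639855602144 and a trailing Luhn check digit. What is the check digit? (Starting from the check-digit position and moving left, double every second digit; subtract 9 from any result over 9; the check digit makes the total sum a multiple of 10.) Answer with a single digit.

3

Partial digits right→left: 4 4 1 2 0 6 5 5 8 9 3 6 5
Double every second digit counting from the check-digit position (so the 1st, 3rd, 5th, ... of the partial from the right).
  doubled (with −9 where >9): 8 2 0 1 7 6 1 → sum 25
  kept as-is: 4 2 6 5 9 6 → sum 32
Total = 25 + 32 = 57.
Check digit = (10 − (57 mod 10)) mod 10 = 3.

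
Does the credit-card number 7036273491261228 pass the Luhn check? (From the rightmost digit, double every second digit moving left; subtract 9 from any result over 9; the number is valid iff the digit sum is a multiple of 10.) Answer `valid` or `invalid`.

invalid

From the right, keep odd positions and double even positions (subtract 9 from any doubled value over 9):
  doubled (positions 2,4,...): 4 2 4 9 6 4 6 5 → sum 40
  kept (positions 1,3,...): 8 2 6 1 4 7 6 0 → sum 34
Total = 74.
74 mod 10 = 4, so the number is invalid.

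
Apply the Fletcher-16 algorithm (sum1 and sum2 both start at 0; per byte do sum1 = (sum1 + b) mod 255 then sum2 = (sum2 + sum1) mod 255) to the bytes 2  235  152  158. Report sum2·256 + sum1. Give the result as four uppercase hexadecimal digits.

Running sums (mod 255):
  after byte 0 (2): sum1=2, sum2=2
  after byte 1 (235): sum1=237, sum2=239
  after byte 2 (152): sum1=134, sum2=118
  after byte 3 (158): sum1=37, sum2=155
Checksum = sum2·256 + sum1 = 155·256 + 37 = 39717 = 0x9B25.

9B25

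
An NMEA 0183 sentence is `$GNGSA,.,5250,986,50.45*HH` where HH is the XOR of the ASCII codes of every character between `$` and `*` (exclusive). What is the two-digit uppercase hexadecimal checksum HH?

6D

XOR the ASCII codes of the payload characters:
  'G' = 0x47 → acc = 0x47
  'N' = 0x4E → acc = 0x09
  'G' = 0x47 → acc = 0x4E
  'S' = 0x53 → acc = 0x1D
  'A' = 0x41 → acc = 0x5C
  ',' = 0x2C → acc = 0x70
  '.' = 0x2E → acc = 0x5E
  ',' = 0x2C → acc = 0x72
  '5' = 0x35 → acc = 0x47
  '2' = 0x32 → acc = 0x75
  '5' = 0x35 → acc = 0x40
  '0' = 0x30 → acc = 0x70
  ',' = 0x2C → acc = 0x5C
  '9' = 0x39 → acc = 0x65
  '8' = 0x38 → acc = 0x5D
  '6' = 0x36 → acc = 0x6B
  ',' = 0x2C → acc = 0x47
  '5' = 0x35 → acc = 0x72
  '0' = 0x30 → acc = 0x42
  '.' = 0x2E → acc = 0x6C
  '4' = 0x34 → acc = 0x58
  '5' = 0x35 → acc = 0x6D
Checksum = 0x6D.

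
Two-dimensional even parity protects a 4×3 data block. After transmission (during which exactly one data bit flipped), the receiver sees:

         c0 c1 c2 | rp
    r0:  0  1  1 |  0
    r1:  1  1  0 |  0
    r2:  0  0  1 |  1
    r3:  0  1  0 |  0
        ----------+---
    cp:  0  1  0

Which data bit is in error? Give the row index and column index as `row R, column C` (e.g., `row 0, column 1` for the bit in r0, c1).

row 3, column 0

Recompute each row's even parity and compare to rp:
  r0: data parity 0, sent rp 0 → ok
  r1: data parity 0, sent rp 0 → ok
  r2: data parity 1, sent rp 1 → ok
  r3: data parity 1, sent rp 0 → mismatch
Recompute each column's even parity and compare to cp:
  c0: data parity 1, sent cp 0 → mismatch
  c1: data parity 1, sent cp 1 → ok
  c2: data parity 0, sent cp 0 → ok
Exactly one row (r3) and one column (c0) fail → the flipped bit is at their intersection.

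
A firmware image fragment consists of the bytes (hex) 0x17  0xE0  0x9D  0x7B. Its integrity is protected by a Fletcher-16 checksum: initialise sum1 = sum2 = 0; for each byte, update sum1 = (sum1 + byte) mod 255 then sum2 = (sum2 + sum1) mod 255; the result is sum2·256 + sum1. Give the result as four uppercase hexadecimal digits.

B511

Running sums (mod 255):
  after byte 0 (0x17): sum1=23, sum2=23
  after byte 1 (0xE0): sum1=247, sum2=15
  after byte 2 (0x9D): sum1=149, sum2=164
  after byte 3 (0x7B): sum1=17, sum2=181
Checksum = sum2·256 + sum1 = 181·256 + 17 = 46353 = 0xB511.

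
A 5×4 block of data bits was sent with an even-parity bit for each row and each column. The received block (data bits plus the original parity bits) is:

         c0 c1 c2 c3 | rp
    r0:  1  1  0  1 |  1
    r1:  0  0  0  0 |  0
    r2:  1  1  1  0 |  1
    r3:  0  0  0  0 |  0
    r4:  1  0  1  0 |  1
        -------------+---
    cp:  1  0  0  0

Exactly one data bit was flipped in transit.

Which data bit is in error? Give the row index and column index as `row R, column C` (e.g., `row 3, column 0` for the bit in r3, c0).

Recompute each row's even parity and compare to rp:
  r0: data parity 1, sent rp 1 → ok
  r1: data parity 0, sent rp 0 → ok
  r2: data parity 1, sent rp 1 → ok
  r3: data parity 0, sent rp 0 → ok
  r4: data parity 0, sent rp 1 → mismatch
Recompute each column's even parity and compare to cp:
  c0: data parity 1, sent cp 1 → ok
  c1: data parity 0, sent cp 0 → ok
  c2: data parity 0, sent cp 0 → ok
  c3: data parity 1, sent cp 0 → mismatch
Exactly one row (r4) and one column (c3) fail → the flipped bit is at their intersection.

row 4, column 3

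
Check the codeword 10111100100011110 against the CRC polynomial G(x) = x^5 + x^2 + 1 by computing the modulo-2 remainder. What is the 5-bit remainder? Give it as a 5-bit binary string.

Modulo-2 division of 10111100100011110 by 100101:
  pos 0: 101111 XOR 100101 = 001010
  pos 2: 101000 XOR 100101 = 001101
  pos 4: 110110 XOR 100101 = 010011
  pos 5: 100110 XOR 100101 = 000011
  pos 9: 110111 XOR 100101 = 010010
  pos 10: 100101 XOR 100101 = 000000
Remainder = 00000 (zero — the frame passes the CRC check).

00000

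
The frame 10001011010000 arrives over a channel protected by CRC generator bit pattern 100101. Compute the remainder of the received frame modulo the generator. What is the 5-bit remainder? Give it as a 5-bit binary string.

Modulo-2 division of 10001011010000 by 100101:
  pos 0: 100010 XOR 100101 = 000111
  pos 3: 111110 XOR 100101 = 011011
  pos 4: 110111 XOR 100101 = 010010
  pos 5: 100100 XOR 100101 = 000001
Remainder = 01000 (nonzero — an error is detected).

01000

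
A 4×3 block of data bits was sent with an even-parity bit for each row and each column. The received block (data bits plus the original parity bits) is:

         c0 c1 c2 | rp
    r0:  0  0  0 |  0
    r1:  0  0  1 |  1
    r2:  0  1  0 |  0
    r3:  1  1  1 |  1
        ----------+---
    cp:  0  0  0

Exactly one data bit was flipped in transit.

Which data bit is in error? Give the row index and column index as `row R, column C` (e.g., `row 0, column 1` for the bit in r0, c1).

row 2, column 0

Recompute each row's even parity and compare to rp:
  r0: data parity 0, sent rp 0 → ok
  r1: data parity 1, sent rp 1 → ok
  r2: data parity 1, sent rp 0 → mismatch
  r3: data parity 1, sent rp 1 → ok
Recompute each column's even parity and compare to cp:
  c0: data parity 1, sent cp 0 → mismatch
  c1: data parity 0, sent cp 0 → ok
  c2: data parity 0, sent cp 0 → ok
Exactly one row (r2) and one column (c0) fail → the flipped bit is at their intersection.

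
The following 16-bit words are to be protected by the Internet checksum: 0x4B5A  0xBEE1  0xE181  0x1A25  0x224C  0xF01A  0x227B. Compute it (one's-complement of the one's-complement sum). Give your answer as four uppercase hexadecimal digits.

One's-complement addition (fold any carry out of bit 15 back into bit 0):
  0x4B5A + 0xBEE1 = 0x10A3B → wrap carry → 0x0A3C
  0x0A3C + 0xE181 = 0x0EBBD
  0xEBBD + 0x1A25 = 0x105E2 → wrap carry → 0x05E3
  0x05E3 + 0x224C = 0x0282F
  0x282F + 0xF01A = 0x11849 → wrap carry → 0x184A
  0x184A + 0x227B = 0x03AC5
One's-complement sum = 0x3AC5.
Checksum = ~0x3AC5 & 0xFFFF = 0xC53A.

C53A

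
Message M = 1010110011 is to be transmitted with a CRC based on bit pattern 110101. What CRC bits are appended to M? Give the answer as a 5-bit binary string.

Append 5 zeros: 101011001100000. Divide by 110101 (XOR where the leading bit is 1):
  pos 0: 101011 XOR 110101 = 011110
  pos 1: 111100 XOR 110101 = 001001
  pos 3: 100101 XOR 110101 = 010000
  pos 4: 100001 XOR 110101 = 010100
  pos 5: 101000 XOR 110101 = 011101
  pos 6: 111010 XOR 110101 = 001111
  pos 8: 111100 XOR 110101 = 001001
Remainder (last 5 bits) = 10010. This is the CRC / FCS.

10010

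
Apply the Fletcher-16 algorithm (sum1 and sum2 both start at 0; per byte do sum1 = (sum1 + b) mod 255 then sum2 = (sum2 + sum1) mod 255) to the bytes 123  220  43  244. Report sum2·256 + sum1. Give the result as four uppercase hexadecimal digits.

CF78

Running sums (mod 255):
  after byte 0 (123): sum1=123, sum2=123
  after byte 1 (220): sum1=88, sum2=211
  after byte 2 (43): sum1=131, sum2=87
  after byte 3 (244): sum1=120, sum2=207
Checksum = sum2·256 + sum1 = 207·256 + 120 = 53112 = 0xCF78.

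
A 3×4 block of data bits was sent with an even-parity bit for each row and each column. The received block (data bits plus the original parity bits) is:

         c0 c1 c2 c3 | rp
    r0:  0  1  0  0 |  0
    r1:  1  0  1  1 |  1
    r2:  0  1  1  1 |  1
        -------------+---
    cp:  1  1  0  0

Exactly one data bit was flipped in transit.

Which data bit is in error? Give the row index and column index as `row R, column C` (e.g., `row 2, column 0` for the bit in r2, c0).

Recompute each row's even parity and compare to rp:
  r0: data parity 1, sent rp 0 → mismatch
  r1: data parity 1, sent rp 1 → ok
  r2: data parity 1, sent rp 1 → ok
Recompute each column's even parity and compare to cp:
  c0: data parity 1, sent cp 1 → ok
  c1: data parity 0, sent cp 1 → mismatch
  c2: data parity 0, sent cp 0 → ok
  c3: data parity 0, sent cp 0 → ok
Exactly one row (r0) and one column (c1) fail → the flipped bit is at their intersection.

row 0, column 1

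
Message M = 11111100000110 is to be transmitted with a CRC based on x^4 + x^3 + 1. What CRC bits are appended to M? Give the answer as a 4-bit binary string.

Append 4 zeros: 111111000001100000. Divide by 11001 (XOR where the leading bit is 1):
  pos 0: 11111 XOR 11001 = 00110
  pos 2: 11010 XOR 11001 = 00011
  pos 5: 11000 XOR 11001 = 00001
  pos 9: 10110 XOR 11001 = 01111
  pos 10: 11110 XOR 11001 = 00111
  pos 12: 11100 XOR 11001 = 00101
Remainder (last 4 bits) = 1010. This is the CRC / FCS.

1010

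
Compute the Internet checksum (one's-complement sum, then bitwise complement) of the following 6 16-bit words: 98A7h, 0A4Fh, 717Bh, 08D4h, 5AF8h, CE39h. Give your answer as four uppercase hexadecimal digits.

One's-complement addition (fold any carry out of bit 15 back into bit 0):
  0x98A7 + 0x0A4F = 0x0A2F6
  0xA2F6 + 0x717B = 0x11471 → wrap carry → 0x1472
  0x1472 + 0x08D4 = 0x01D46
  0x1D46 + 0x5AF8 = 0x0783E
  0x783E + 0xCE39 = 0x14677 → wrap carry → 0x4678
One's-complement sum = 0x4678.
Checksum = ~0x4678 & 0xFFFF = 0xB987.

B987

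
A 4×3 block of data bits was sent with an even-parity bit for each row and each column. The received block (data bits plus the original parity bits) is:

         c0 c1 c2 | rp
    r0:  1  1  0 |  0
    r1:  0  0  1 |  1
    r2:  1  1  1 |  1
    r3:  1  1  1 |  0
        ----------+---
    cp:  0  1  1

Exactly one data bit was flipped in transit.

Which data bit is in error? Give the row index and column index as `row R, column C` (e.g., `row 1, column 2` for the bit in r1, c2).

row 3, column 0

Recompute each row's even parity and compare to rp:
  r0: data parity 0, sent rp 0 → ok
  r1: data parity 1, sent rp 1 → ok
  r2: data parity 1, sent rp 1 → ok
  r3: data parity 1, sent rp 0 → mismatch
Recompute each column's even parity and compare to cp:
  c0: data parity 1, sent cp 0 → mismatch
  c1: data parity 1, sent cp 1 → ok
  c2: data parity 1, sent cp 1 → ok
Exactly one row (r3) and one column (c0) fail → the flipped bit is at their intersection.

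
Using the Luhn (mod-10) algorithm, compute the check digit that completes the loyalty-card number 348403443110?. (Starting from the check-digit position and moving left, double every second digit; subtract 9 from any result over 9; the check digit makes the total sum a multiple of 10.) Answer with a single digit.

9

Partial digits right→left: 0 1 1 3 4 4 3 0 4 8 4 3
Double every second digit counting from the check-digit position (so the 1st, 3rd, 5th, ... of the partial from the right).
  doubled (with −9 where >9): 0 2 8 6 8 8 → sum 32
  kept as-is: 1 3 4 0 8 3 → sum 19
Total = 32 + 19 = 51.
Check digit = (10 − (51 mod 10)) mod 10 = 9.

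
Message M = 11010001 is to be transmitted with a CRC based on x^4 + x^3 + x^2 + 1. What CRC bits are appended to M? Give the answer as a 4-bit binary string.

1010

Append 4 zeros: 110100010000. Divide by 11101 (XOR where the leading bit is 1):
  pos 0: 11010 XOR 11101 = 00111
  pos 2: 11100 XOR 11101 = 00001
  pos 6: 11000 XOR 11101 = 00101
Remainder (last 4 bits) = 1010. This is the CRC / FCS.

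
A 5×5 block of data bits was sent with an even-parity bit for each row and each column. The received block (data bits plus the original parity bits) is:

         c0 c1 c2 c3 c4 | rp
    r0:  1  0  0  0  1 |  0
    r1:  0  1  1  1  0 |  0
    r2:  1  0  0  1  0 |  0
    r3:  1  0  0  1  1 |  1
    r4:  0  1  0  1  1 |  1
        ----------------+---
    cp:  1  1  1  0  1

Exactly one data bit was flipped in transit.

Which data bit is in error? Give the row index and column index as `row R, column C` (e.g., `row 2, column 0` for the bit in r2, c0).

Recompute each row's even parity and compare to rp:
  r0: data parity 0, sent rp 0 → ok
  r1: data parity 1, sent rp 0 → mismatch
  r2: data parity 0, sent rp 0 → ok
  r3: data parity 1, sent rp 1 → ok
  r4: data parity 1, sent rp 1 → ok
Recompute each column's even parity and compare to cp:
  c0: data parity 1, sent cp 1 → ok
  c1: data parity 0, sent cp 1 → mismatch
  c2: data parity 1, sent cp 1 → ok
  c3: data parity 0, sent cp 0 → ok
  c4: data parity 1, sent cp 1 → ok
Exactly one row (r1) and one column (c1) fail → the flipped bit is at their intersection.

row 1, column 1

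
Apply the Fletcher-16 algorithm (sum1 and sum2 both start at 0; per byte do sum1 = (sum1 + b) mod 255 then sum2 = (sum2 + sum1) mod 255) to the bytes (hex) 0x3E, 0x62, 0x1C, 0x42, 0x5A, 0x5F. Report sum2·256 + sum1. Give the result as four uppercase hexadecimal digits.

ACB8

Running sums (mod 255):
  after byte 0 (0x3E): sum1=62, sum2=62
  after byte 1 (0x62): sum1=160, sum2=222
  after byte 2 (0x1C): sum1=188, sum2=155
  after byte 3 (0x42): sum1=254, sum2=154
  after byte 4 (0x5A): sum1=89, sum2=243
  after byte 5 (0x5F): sum1=184, sum2=172
Checksum = sum2·256 + sum1 = 172·256 + 184 = 44216 = 0xACB8.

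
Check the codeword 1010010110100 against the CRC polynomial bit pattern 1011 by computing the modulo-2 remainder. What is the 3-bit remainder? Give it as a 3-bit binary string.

000

Modulo-2 division of 1010010110100 by 1011:
  pos 0: 1010 XOR 1011 = 0001
  pos 3: 1010 XOR 1011 = 0001
  pos 6: 1110 XOR 1011 = 0101
  pos 7: 1011 XOR 1011 = 0000
Remainder = 000 (zero — the frame passes the CRC check).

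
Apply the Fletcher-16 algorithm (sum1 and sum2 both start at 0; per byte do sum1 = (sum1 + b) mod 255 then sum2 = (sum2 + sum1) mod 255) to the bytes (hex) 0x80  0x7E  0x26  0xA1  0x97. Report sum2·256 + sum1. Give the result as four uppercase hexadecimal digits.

C95E

Running sums (mod 255):
  after byte 0 (0x80): sum1=128, sum2=128
  after byte 1 (0x7E): sum1=254, sum2=127
  after byte 2 (0x26): sum1=37, sum2=164
  after byte 3 (0xA1): sum1=198, sum2=107
  after byte 4 (0x97): sum1=94, sum2=201
Checksum = sum2·256 + sum1 = 201·256 + 94 = 51550 = 0xC95E.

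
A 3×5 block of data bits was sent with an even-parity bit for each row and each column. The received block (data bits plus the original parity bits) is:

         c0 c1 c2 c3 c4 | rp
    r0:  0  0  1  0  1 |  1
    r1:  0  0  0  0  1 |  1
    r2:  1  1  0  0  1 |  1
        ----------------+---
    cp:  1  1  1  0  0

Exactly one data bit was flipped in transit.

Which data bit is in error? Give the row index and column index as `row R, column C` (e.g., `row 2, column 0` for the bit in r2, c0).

Recompute each row's even parity and compare to rp:
  r0: data parity 0, sent rp 1 → mismatch
  r1: data parity 1, sent rp 1 → ok
  r2: data parity 1, sent rp 1 → ok
Recompute each column's even parity and compare to cp:
  c0: data parity 1, sent cp 1 → ok
  c1: data parity 1, sent cp 1 → ok
  c2: data parity 1, sent cp 1 → ok
  c3: data parity 0, sent cp 0 → ok
  c4: data parity 1, sent cp 0 → mismatch
Exactly one row (r0) and one column (c4) fail → the flipped bit is at their intersection.

row 0, column 4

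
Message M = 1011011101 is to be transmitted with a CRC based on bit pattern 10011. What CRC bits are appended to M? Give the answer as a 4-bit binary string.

Append 4 zeros: 10110111010000. Divide by 10011 (XOR where the leading bit is 1):
  pos 0: 10110 XOR 10011 = 00101
  pos 2: 10111 XOR 10011 = 00100
  pos 4: 10010 XOR 10011 = 00001
  pos 8: 11000 XOR 10011 = 01011
  pos 9: 10110 XOR 10011 = 00101
Remainder (last 4 bits) = 0101. This is the CRC / FCS.

0101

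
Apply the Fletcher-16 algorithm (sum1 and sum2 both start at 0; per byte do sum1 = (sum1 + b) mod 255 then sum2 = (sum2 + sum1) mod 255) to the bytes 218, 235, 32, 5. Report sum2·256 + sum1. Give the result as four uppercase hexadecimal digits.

74EB

Running sums (mod 255):
  after byte 0 (218): sum1=218, sum2=218
  after byte 1 (235): sum1=198, sum2=161
  after byte 2 (32): sum1=230, sum2=136
  after byte 3 (5): sum1=235, sum2=116
Checksum = sum2·256 + sum1 = 116·256 + 235 = 29931 = 0x74EB.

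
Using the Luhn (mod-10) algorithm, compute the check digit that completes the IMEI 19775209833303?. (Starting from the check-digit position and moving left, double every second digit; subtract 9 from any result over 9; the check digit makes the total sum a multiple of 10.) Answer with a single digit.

Partial digits right→left: 3 0 3 3 3 8 9 0 2 5 7 7 9 1
Double every second digit counting from the check-digit position (so the 1st, 3rd, 5th, ... of the partial from the right).
  doubled (with −9 where >9): 6 6 6 9 4 5 9 → sum 45
  kept as-is: 0 3 8 0 5 7 1 → sum 24
Total = 45 + 24 = 69.
Check digit = (10 − (69 mod 10)) mod 10 = 1.

1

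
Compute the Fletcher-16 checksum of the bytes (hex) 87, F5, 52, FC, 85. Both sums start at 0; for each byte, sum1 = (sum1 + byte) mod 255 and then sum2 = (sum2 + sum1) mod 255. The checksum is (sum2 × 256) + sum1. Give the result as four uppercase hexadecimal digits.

Running sums (mod 255):
  after byte 0 (87): sum1=135, sum2=135
  after byte 1 (F5): sum1=125, sum2=5
  after byte 2 (52): sum1=207, sum2=212
  after byte 3 (FC): sum1=204, sum2=161
  after byte 4 (85): sum1=82, sum2=243
Checksum = sum2·256 + sum1 = 243·256 + 82 = 62290 = 0xF352.

F352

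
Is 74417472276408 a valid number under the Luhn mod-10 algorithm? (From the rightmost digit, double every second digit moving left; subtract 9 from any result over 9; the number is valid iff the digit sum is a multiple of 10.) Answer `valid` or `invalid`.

valid

From the right, keep odd positions and double even positions (subtract 9 from any doubled value over 9):
  doubled (positions 2,4,...): 0 3 4 5 5 8 5 → sum 30
  kept (positions 1,3,...): 8 4 7 2 4 1 4 → sum 30
Total = 60.
60 mod 10 = 0, so the number is valid.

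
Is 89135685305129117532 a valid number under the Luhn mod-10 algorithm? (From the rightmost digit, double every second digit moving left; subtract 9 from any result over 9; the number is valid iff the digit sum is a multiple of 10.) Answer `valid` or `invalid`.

invalid

From the right, keep odd positions and double even positions (subtract 9 from any doubled value over 9):
  doubled (positions 2,4,...): 6 5 2 4 1 6 7 1 2 7 → sum 41
  kept (positions 1,3,...): 2 5 1 9 1 0 5 6 3 9 → sum 41
Total = 82.
82 mod 10 = 2, so the number is invalid.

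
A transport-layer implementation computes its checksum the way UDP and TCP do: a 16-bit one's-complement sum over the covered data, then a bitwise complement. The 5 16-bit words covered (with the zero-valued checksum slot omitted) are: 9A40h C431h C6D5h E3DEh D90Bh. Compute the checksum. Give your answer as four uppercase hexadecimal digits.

1DCD

One's-complement addition (fold any carry out of bit 15 back into bit 0):
  0x9A40 + 0xC431 = 0x15E71 → wrap carry → 0x5E72
  0x5E72 + 0xC6D5 = 0x12547 → wrap carry → 0x2548
  0x2548 + 0xE3DE = 0x10926 → wrap carry → 0x0927
  0x0927 + 0xD90B = 0x0E232
One's-complement sum = 0xE232.
Checksum = ~0xE232 & 0xFFFF = 0x1DCD.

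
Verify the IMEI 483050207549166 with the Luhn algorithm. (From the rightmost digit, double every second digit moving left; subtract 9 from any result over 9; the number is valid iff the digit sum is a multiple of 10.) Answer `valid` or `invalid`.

From the right, keep odd positions and double even positions (subtract 9 from any doubled value over 9):
  doubled (positions 2,4,...): 3 9 1 0 0 0 7 → sum 20
  kept (positions 1,3,...): 6 1 4 7 2 5 3 4 → sum 32
Total = 52.
52 mod 10 = 2, so the number is invalid.

invalid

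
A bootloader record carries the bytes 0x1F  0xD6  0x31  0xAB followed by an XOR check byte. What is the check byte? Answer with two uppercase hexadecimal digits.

XOR the bytes together:
  start with 0x1F
  0x1F ⊕ 0xD6 = 0xC9
  0xC9 ⊕ 0x31 = 0xF8
  0xF8 ⊕ 0xAB = 0x53

53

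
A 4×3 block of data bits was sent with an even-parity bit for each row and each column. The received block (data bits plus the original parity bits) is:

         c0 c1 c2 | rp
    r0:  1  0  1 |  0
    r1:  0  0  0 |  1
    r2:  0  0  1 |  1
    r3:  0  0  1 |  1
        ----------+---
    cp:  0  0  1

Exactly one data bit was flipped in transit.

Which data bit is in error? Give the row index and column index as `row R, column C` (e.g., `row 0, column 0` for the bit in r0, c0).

Recompute each row's even parity and compare to rp:
  r0: data parity 0, sent rp 0 → ok
  r1: data parity 0, sent rp 1 → mismatch
  r2: data parity 1, sent rp 1 → ok
  r3: data parity 1, sent rp 1 → ok
Recompute each column's even parity and compare to cp:
  c0: data parity 1, sent cp 0 → mismatch
  c1: data parity 0, sent cp 0 → ok
  c2: data parity 1, sent cp 1 → ok
Exactly one row (r1) and one column (c0) fail → the flipped bit is at their intersection.

row 1, column 0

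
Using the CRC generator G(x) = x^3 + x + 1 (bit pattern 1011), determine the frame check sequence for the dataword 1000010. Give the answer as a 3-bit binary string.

Append 3 zeros: 1000010000. Divide by 1011 (XOR where the leading bit is 1):
  pos 0: 1000 XOR 1011 = 0011
  pos 2: 1101 XOR 1011 = 0110
  pos 3: 1100 XOR 1011 = 0111
  pos 4: 1110 XOR 1011 = 0101
  pos 5: 1010 XOR 1011 = 0001
Remainder (last 3 bits) = 010. This is the CRC / FCS.

010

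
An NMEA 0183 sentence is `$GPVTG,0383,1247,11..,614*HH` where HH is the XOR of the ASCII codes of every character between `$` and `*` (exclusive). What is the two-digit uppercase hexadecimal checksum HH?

XOR the ASCII codes of the payload characters:
  'G' = 0x47 → acc = 0x47
  'P' = 0x50 → acc = 0x17
  'V' = 0x56 → acc = 0x41
  'T' = 0x54 → acc = 0x15
  'G' = 0x47 → acc = 0x52
  ',' = 0x2C → acc = 0x7E
  '0' = 0x30 → acc = 0x4E
  '3' = 0x33 → acc = 0x7D
  '8' = 0x38 → acc = 0x45
  '3' = 0x33 → acc = 0x76
  ',' = 0x2C → acc = 0x5A
  '1' = 0x31 → acc = 0x6B
  '2' = 0x32 → acc = 0x59
  '4' = 0x34 → acc = 0x6D
  '7' = 0x37 → acc = 0x5A
  ',' = 0x2C → acc = 0x76
  '1' = 0x31 → acc = 0x47
  '1' = 0x31 → acc = 0x76
  '.' = 0x2E → acc = 0x58
  '.' = 0x2E → acc = 0x76
  ',' = 0x2C → acc = 0x5A
  '6' = 0x36 → acc = 0x6C
  '1' = 0x31 → acc = 0x5D
  '4' = 0x34 → acc = 0x69
Checksum = 0x69.

69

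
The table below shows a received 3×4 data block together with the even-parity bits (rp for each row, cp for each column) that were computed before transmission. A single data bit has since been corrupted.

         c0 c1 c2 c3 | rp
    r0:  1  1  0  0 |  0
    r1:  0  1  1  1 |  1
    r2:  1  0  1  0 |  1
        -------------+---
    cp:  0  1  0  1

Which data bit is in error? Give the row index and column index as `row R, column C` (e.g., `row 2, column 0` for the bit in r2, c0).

row 2, column 1

Recompute each row's even parity and compare to rp:
  r0: data parity 0, sent rp 0 → ok
  r1: data parity 1, sent rp 1 → ok
  r2: data parity 0, sent rp 1 → mismatch
Recompute each column's even parity and compare to cp:
  c0: data parity 0, sent cp 0 → ok
  c1: data parity 0, sent cp 1 → mismatch
  c2: data parity 0, sent cp 0 → ok
  c3: data parity 1, sent cp 1 → ok
Exactly one row (r2) and one column (c1) fail → the flipped bit is at their intersection.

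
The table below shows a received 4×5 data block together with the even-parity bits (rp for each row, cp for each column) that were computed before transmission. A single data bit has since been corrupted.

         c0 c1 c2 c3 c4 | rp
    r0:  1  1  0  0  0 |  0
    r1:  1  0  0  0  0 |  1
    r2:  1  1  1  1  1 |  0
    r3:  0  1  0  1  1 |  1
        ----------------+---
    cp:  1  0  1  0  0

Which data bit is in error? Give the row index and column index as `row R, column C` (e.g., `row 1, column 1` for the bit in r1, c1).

row 2, column 1

Recompute each row's even parity and compare to rp:
  r0: data parity 0, sent rp 0 → ok
  r1: data parity 1, sent rp 1 → ok
  r2: data parity 1, sent rp 0 → mismatch
  r3: data parity 1, sent rp 1 → ok
Recompute each column's even parity and compare to cp:
  c0: data parity 1, sent cp 1 → ok
  c1: data parity 1, sent cp 0 → mismatch
  c2: data parity 1, sent cp 1 → ok
  c3: data parity 0, sent cp 0 → ok
  c4: data parity 0, sent cp 0 → ok
Exactly one row (r2) and one column (c1) fail → the flipped bit is at their intersection.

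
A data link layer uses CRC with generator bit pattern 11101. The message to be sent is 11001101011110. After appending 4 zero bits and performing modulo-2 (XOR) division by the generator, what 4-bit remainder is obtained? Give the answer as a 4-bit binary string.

Append 4 zeros: 110011010111100000. Divide by 11101 (XOR where the leading bit is 1):
  pos 0: 11001 XOR 11101 = 00100
  pos 2: 10010 XOR 11101 = 01111
  pos 3: 11111 XOR 11101 = 00010
  pos 6: 10011 XOR 11101 = 01110
  pos 7: 11101 XOR 11101 = 00000
  pos 12: 10000 XOR 11101 = 01101
  pos 13: 11010 XOR 11101 = 00111
Remainder (last 4 bits) = 0111. This is the CRC / FCS.

0111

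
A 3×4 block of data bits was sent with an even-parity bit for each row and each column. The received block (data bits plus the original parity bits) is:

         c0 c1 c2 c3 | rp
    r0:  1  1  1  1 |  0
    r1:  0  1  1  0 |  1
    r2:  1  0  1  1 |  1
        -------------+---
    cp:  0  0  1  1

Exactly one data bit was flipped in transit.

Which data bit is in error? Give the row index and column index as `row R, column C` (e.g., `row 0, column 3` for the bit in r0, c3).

row 1, column 3

Recompute each row's even parity and compare to rp:
  r0: data parity 0, sent rp 0 → ok
  r1: data parity 0, sent rp 1 → mismatch
  r2: data parity 1, sent rp 1 → ok
Recompute each column's even parity and compare to cp:
  c0: data parity 0, sent cp 0 → ok
  c1: data parity 0, sent cp 0 → ok
  c2: data parity 1, sent cp 1 → ok
  c3: data parity 0, sent cp 1 → mismatch
Exactly one row (r1) and one column (c3) fail → the flipped bit is at their intersection.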